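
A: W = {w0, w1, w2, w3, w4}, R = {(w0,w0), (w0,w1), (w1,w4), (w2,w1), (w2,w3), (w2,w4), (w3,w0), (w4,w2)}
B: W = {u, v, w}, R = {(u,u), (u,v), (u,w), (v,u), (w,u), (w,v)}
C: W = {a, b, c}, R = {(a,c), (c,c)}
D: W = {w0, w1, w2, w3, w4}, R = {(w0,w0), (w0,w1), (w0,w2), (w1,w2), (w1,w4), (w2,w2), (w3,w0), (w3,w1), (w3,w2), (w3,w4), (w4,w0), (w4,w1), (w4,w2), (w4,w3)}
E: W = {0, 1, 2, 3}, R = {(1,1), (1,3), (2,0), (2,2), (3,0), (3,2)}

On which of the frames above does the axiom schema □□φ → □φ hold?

Frame correspondent (Sahlqvist): ∀x ∀y (Rxy → ∃z (Rxz ∧ Rzy)) — i.e. density.
A: fails — Rw4w2 but no z with Rw4z and Rzw2.
B: condition met.
C: condition met.
D: fails — Rw1w4 but no z with Rw1z and Rzw4.
E: condition met.
Valid on: B, C, E.

B, C, E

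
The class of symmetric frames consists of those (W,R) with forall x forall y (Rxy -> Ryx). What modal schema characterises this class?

A defining formula is r → □◇r (the B axiom).
Suppose r→□◇r is valid. Take Rxy and set V(r)={x}. Then r at x, so □◇r at x, so ◇r at y, so some z with Ryz has r; z=x, i.e. Ryx.

r → □◇r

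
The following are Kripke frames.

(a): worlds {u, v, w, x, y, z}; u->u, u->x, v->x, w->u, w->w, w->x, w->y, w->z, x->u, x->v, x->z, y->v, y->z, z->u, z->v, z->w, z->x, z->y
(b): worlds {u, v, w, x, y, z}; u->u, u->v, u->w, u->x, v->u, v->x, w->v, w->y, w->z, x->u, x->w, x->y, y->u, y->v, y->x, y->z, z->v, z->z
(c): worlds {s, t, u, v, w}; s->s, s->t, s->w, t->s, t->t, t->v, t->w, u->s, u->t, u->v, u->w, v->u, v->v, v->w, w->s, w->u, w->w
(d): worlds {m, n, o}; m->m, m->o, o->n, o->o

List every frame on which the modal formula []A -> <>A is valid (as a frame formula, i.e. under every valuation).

This is the axiom for seriality; its first-order frame correspondent is forall x exists y Rxy.
(a): holds.
(b): holds.
(c): holds.
(d): fails — world n has no successor.

(a), (b), (c)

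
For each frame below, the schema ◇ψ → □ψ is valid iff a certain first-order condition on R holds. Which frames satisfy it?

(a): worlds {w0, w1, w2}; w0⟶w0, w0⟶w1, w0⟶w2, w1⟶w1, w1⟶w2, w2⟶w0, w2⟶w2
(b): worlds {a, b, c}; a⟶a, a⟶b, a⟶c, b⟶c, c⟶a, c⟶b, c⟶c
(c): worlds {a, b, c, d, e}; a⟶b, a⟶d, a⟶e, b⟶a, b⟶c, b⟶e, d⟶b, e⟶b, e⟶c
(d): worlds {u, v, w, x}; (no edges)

(d)

This is the axiom for partial functionality; its first-order frame correspondent is ∀x ∀y ∀z (Rxy ∧ Rxz → y = z).
(a): fails — w0 sees both w0 and w1.
(b): fails — a sees both a and b.
(c): fails — a sees both b and d.
(d): satisfies the condition.
Valid on: (d).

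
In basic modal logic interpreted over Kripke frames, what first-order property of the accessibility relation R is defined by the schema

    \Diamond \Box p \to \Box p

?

This is frame-equivalent to ◇p → □◇p (substitute ¬p for p and contrapose).
Suppose ◇p→□◇p is valid. Take Rxy, Rxz and set V(p)={y}. Then ◇p at x, so □◇p at x, so ◇p at z, so some w with Rzw has p; w=y, i.e. Rzy. By symmetry of the argument, Ryz.
Conversely, any frame satisfying \forall x \forall y \forall z (Rxy \wedge Rxz \to Ryz) validates the schema.
So the correspondent is the Euclidean property.

the Euclidean property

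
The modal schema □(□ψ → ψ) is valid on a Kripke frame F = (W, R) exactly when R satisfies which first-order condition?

Shift-reflexivity

Suppose □(□ψ→ψ) is valid. Take Rxy and set V(ψ)={w : Ryw}. Then at y, □ψ holds; since □(□ψ→ψ) at x, □ψ→ψ at y, so ψ at y, i.e. Ryy.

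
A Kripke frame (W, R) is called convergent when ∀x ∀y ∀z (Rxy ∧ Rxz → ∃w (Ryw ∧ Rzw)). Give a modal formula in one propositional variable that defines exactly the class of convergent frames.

This is convergence; the standard corresponding axiom is .2: ◇□s → □◇s.
Suppose ◇□s→□◇s is valid. Take Rxy, Rxz and set V(s)={w : Ryw}. Then □s at y so ◇□s at x, so □◇s at x, so ◇s at z, giving w with Rzw and Ryw.

◇□s → □◇s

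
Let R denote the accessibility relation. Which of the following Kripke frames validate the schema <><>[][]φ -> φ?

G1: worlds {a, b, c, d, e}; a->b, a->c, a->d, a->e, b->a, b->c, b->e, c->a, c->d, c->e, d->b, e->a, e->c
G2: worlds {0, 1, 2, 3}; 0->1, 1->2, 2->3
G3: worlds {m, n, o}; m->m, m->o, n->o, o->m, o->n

G3

The schema corresponds to a generalized confluence (Geach) condition: forall x forall y (x R^2 y -> exists w (y R^2 w & x = w)).
G1: fails — bR²d but no w with dR²w and b=w.
G2: fails — 0R²2 but no w with 2R²w and 0=w.
G3: condition met.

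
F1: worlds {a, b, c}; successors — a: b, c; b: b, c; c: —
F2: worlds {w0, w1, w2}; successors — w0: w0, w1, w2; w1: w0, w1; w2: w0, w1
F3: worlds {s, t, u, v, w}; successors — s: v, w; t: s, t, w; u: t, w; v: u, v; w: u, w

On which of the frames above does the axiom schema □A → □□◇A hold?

The schema corresponds to a generalized confluence (Geach) condition: ∀x ∀z (xR²z → ∃w (xRw ∧ zRw)).
F1: fails — aR²c but no w with aRw and cRw.
F2: condition met.
F3: fails — tR²v but no w* with tRw* and vRw*.
Valid on: F2.

F2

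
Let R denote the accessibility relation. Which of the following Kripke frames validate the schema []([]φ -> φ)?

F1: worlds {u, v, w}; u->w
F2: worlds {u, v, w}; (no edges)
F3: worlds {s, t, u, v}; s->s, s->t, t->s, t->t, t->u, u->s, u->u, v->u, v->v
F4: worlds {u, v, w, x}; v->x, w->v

F2, F3

Frame correspondent (Sahlqvist): forall x forall y (Rxy -> Ryy) — i.e. shift-reflexivity.
F1: fails — Ruw but not Rww.
F2: satisfies the condition.
F3: satisfies the condition.
F4: fails — Rvx but not Rxx.
Valid on: F2, F3.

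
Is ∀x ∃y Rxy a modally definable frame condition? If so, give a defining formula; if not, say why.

Yes — defined by □r → ◇r

This is a Sahlqvist condition; the D axiom □r → ◇r defines it.
Suppose □r→◇r is valid. At any x set V(r)=W. Then □r at x, so ◇r at x, so x has a successor.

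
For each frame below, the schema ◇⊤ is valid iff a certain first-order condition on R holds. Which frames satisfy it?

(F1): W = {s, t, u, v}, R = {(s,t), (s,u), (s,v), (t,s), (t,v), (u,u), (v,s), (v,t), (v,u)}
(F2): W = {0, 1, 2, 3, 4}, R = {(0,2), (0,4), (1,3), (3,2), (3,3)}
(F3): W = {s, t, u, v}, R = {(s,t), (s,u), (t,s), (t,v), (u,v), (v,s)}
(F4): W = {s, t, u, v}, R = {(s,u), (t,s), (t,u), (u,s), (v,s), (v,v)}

The schema corresponds to seriality: ∀x ∃y Rxy.
(F1): satisfies the condition.
(F2): fails — world 2 has no successor.
(F3): satisfies the condition.
(F4): satisfies the condition.

(F1), (F3), (F4)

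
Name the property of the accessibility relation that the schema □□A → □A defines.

Density

This schema is the C4 axiom.
Its frame correspondent is density — ∀x ∀y (Rxy → ∃z (Rxz ∧ Rzy)).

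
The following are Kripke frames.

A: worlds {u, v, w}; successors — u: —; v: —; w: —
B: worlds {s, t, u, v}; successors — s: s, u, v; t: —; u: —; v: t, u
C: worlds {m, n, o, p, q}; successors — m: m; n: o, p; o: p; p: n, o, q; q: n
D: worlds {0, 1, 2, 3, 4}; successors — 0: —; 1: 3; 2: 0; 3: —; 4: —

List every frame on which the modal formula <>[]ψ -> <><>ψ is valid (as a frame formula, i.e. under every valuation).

Frame correspondent (Sahlqvist): forall x forall y (xRy -> exists w (yRw & x R^2 w)) — i.e. a generalized confluence (Geach) condition.
A: condition met.
B: fails — sRu but no w with uRw and sR²w.
C: condition met.
D: fails — 1R3 but no w with 3Rw and 1R²w.
Valid on: A, C.

A, C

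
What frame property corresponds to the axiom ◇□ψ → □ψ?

This is frame-equivalent to ◇ψ → □◇ψ (substitute ¬ψ for ψ and contrapose).
Suppose ◇ψ→□◇ψ is valid. Take Rxy, Rxz and set V(ψ)={y}. Then ◇ψ at x, so □◇ψ at x, so ◇ψ at z, so some w with Rzw has ψ; w=y, i.e. Rzy. By symmetry of the argument, Ryz.

the Euclidean property: ∀x ∀y ∀z (Rxy ∧ Rxz → Ryz)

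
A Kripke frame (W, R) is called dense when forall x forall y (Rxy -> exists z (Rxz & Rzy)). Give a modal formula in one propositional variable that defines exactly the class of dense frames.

This is density; the standard corresponding axiom is C4: □□q → □q.
Suppose □□q→□q is valid. Take Rxy and set V(q)={w : xR²w}. Then □□q at x, so □q at x, so q at y, i.e. ∃z(Rxz∧Rzy).

□□q → □q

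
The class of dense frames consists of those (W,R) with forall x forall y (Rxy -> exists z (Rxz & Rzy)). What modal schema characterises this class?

□□p → □p

The condition is density. The C4 schema □□p → □p defines it.
Suppose □□p→□p is valid. Take Rxy and set V(p)={w : xR²w}. Then □□p at x, so □p at x, so p at y, i.e. ∃z(Rxz∧Rzy).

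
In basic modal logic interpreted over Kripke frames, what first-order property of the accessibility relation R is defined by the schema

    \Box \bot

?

Emptiness of R

This schema is the Ver axiom.
Its frame correspondent is emptiness of R — \forall x \forall y \neg Rxy.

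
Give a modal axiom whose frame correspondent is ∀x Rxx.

The condition is reflexivity. The T schema □ψ → ψ defines it.
Suppose □ψ→ψ is valid. At any x set V(ψ)={w : Rxw}. Then □ψ holds at x, so ψ holds at x, i.e. Rxx.

□ψ → ψ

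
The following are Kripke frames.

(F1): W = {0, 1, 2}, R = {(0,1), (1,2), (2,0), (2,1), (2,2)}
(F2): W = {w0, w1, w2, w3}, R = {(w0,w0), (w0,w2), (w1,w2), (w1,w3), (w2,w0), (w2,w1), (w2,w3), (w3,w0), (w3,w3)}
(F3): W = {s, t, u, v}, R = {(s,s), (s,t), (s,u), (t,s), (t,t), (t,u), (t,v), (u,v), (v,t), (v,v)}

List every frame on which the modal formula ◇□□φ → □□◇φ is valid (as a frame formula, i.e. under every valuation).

(F2), (F3)

The schema corresponds to a generalized confluence (Geach) condition: ∀x ∀y ∀z ((xRy ∧ xR²z) → ∃w (yR²w ∧ zRw)).
(F1): fails — 2R0, 2R²0 but no w with 0R²w and 0Rw.
(F2): holds.
(F3): holds.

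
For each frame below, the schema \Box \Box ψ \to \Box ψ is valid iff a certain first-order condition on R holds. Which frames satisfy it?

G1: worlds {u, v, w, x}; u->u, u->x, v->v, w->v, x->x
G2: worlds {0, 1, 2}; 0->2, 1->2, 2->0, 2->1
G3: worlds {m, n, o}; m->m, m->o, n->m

Frame correspondent (Sahlqvist): \forall x \forall y (Rxy \to \exists z (Rxz \wedge Rzy)) — i.e. density.
G1: condition met.
G2: fails — R12 but no z with R1z and Rz2.
G3: condition met.
Valid on: G1, G3.

G1, G3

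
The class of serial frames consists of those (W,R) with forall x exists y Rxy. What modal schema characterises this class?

This is seriality; the standard corresponding axiom is D: □s → ◇s.
Suppose □s→◇s is valid. At any x set V(s)=W. Then □s at x, so ◇s at x, so x has a successor.

□s → ◇s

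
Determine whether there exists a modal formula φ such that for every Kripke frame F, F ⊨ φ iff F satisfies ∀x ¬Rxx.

Any modally definable frame class is closed under surjective bounded morphisms.
The 4-cycle (worlds w0,w1,w2,w3 with w0→w1→w2→w3→w0) is irreflexive, and the map sending every world to a single reflexive point • is a surjective bounded morphism (forth: every edge maps to (•,•); back: every world has a successor). So any modal formula valid on the 4-cycle is also valid on the reflexive point, which is not irreflexive.
Hence irreflexivity is not modally definable.

Not definable by any modal formula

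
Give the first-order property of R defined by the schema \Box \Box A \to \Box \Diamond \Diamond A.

\forall x \forall z (xRz \to \exists w (x R^2 w \wedge z R^2 w))

This is a Sahlqvist (Geach-type) schema ◇^0□^2A → □^1◇^2A.
Minimal-valuation argument: fix x; take any y with xR^0y and any z with xR^1z. Set V(A) to the set of worlds R-reachable from y in exactly 2 steps. Then □^2A holds at y, so the antecedent holds at x; validity forces ◇^2A at z, giving a w with zR^2w and yR^2w.
First-order correspondent: \forall x \forall z (xRz \to \exists w (x R^2 w \wedge z R^2 w)).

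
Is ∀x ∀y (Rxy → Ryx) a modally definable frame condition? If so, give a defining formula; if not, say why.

Yes, by p → □◇p

This is a Sahlqvist condition; the B axiom p → □◇p defines it.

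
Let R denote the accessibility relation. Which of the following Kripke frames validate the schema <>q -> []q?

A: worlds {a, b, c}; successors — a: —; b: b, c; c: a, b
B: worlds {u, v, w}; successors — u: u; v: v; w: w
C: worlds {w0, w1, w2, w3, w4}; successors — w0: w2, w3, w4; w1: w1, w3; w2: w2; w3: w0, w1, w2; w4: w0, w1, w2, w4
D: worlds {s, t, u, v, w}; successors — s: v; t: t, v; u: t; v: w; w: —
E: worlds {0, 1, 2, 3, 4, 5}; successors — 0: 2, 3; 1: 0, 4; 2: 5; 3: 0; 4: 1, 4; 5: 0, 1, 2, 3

The schema corresponds to partial functionality: forall x forall y forall z (Rxy & Rxz -> y = z).
A: fails — b sees both b and c.
B: holds.
C: fails — w0 sees both w2 and w3.
D: fails — t sees both t and v.
E: fails — 0 sees both 2 and 3.

B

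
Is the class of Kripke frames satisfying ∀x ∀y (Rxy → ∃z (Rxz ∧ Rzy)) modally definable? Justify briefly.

Yes: it is density, defined by the C4 schema □□r → □r.
Suppose □□r→□r is valid. Take Rxy and set V(r)={w : xR²w}. Then □□r at x, so □r at x, so r at y, i.e. ∃z(Rxz∧Rzy).

Yes — defined by □□r → □r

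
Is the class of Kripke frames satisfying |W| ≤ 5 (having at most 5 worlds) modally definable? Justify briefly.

Not modally definable

Any modally definable frame class is closed under disjoint unions.
Any modal formula valid on each of 6 disjoint one-world frames is valid on their disjoint union (validity is preserved under disjoint unions). Each one-world frame has |W|=1≤5, but the union has |W|=6.
So the class is not modally definable.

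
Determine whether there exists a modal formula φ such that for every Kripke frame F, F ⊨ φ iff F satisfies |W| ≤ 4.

Not modally definable

Any modally definable frame class is closed under disjoint unions.
Any modal formula valid on each of 5 disjoint one-world frames is valid on their disjoint union (validity is preserved under disjoint unions). Each one-world frame has |W|=1≤4, but the union has |W|=5.
Hence having at most 4 worlds is not modally definable.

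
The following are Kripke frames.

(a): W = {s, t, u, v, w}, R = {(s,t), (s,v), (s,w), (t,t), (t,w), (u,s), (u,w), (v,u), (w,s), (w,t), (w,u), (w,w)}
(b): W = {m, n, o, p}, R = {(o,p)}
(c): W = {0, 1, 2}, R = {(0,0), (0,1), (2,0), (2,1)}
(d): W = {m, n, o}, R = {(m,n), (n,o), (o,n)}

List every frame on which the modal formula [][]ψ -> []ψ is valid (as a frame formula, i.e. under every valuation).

(c)

The schema corresponds to density: forall x forall y (Rxy -> exists z (Rxz & Rzy)).
(a): fails — Rvu but no z with Rvz and Rzu.
(b): fails — Rop but no z with Roz and Rzp.
(c): holds.
(d): fails — Rno but no z with Rnz and Rzo.
Valid on: (c).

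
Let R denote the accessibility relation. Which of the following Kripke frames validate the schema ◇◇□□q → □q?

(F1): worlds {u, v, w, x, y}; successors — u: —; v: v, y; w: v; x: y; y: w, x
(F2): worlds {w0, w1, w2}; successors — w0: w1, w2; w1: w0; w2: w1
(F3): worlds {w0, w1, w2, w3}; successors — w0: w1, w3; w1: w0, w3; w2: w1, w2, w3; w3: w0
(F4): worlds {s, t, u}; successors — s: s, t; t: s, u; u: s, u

The schema corresponds to a generalized confluence (Geach) condition: ∀x ∀y ∀z ((xR²y ∧ xRz) → ∃w (yR²w ∧ z = w)).
(F1): fails — vR²x, vRv but no t with xR²t and v=t.
(F2): fails — w0R²w0, w0Rw2 but no w with w0R²w and w2=w.
(F3): fails — w0R²w0, w0Rw1 but no w with w0R²w and w1=w.
(F4): holds.
Valid on: (F4).

(F4)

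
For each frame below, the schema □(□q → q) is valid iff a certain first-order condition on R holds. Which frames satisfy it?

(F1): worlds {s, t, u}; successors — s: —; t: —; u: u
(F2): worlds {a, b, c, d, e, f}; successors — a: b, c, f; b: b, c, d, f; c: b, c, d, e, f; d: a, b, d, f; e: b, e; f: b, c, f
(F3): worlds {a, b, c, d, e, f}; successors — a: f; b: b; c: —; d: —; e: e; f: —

(F1)

The schema corresponds to shift-reflexivity: ∀x ∀y (Rxy → Ryy).
(F1): ✓.
(F2): fails — Rda but not Raa.
(F3): fails — Raf but not Rff.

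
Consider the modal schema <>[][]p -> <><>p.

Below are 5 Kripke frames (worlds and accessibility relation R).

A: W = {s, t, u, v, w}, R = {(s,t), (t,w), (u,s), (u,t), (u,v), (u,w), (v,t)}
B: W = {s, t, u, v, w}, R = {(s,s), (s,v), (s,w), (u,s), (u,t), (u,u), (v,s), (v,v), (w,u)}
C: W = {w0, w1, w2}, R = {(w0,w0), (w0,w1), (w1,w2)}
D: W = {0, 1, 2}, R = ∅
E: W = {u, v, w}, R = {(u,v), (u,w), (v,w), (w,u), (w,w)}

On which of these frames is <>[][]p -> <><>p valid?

D, E

Frame correspondent (Sahlqvist): forall x forall y (xRy -> exists w (y R^2 w & x R^2 w)) — i.e. a generalized confluence (Geach) condition.
A: fails — sRt but no w* with tR²w* and sR²w*.
B: fails — uRt but no w* with tR²w* and uR²w*.
C: fails — w0Rw1 but no w with w1R²w and w0R²w.
D: holds.
E: holds.
Valid on: D, E.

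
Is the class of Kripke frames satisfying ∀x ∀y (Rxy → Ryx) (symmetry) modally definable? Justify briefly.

Yes — defined by p → □◇p

This is a Sahlqvist condition; the B axiom p → □◇p defines it.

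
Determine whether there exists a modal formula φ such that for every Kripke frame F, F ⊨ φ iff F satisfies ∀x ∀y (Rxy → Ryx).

The condition is symmetry. A defining modal formula is p → □◇p.
Suppose p→□◇p is valid. Take Rxy and set V(p)={x}. Then p at x, so □◇p at x, so ◇p at y, so some z with Ryz has p; z=x, i.e. Ryx.

Definable; p → □◇p defines it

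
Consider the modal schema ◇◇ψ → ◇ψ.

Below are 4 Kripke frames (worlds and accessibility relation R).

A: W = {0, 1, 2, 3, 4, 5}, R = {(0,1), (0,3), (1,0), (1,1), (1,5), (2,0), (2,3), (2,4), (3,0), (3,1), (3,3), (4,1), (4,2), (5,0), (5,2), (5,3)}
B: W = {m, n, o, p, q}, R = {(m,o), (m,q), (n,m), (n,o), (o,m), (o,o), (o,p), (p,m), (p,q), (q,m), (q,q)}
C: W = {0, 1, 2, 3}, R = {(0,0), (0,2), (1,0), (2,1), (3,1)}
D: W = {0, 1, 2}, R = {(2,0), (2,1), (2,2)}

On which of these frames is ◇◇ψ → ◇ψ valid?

D

This is the axiom for transitivity; its first-order frame correspondent is ∀x ∀y ∀z (Rxy ∧ Ryz → Rxz).
A: fails — R10 and R03 but not R13.
B: fails — Rom and Rmq but not Roq.
C: fails — R10 and R02 but not R12.
D: satisfies the condition.
Valid on: D.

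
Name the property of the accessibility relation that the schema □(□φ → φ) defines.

shift-reflexivity: ∀x ∀y (Rxy → Ryy)

Suppose □(□φ→φ) is valid. Take Rxy and set V(φ)={w : Ryw}. Then at y, □φ holds; since □(□φ→φ) at x, □φ→φ at y, so φ at y, i.e. Ryy.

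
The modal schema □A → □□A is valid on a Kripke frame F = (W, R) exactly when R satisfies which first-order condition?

Transitivity

Suppose □A→□□A is valid. Take Rxy, Ryz and set V(A)={w : Rxw}. Then □A at x, so □□A at x, so □A at y, so A at z, i.e. Rxz.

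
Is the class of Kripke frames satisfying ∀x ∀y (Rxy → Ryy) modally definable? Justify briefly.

Yes, by □(□p → p)

The condition is shift-reflexivity. A defining modal formula is □(□p → p).
Suppose □(□p→p) is valid. Take Rxy and set V(p)={w : Ryw}. Then at y, □p holds; since □(□p→p) at x, □p→p at y, so p at y, i.e. Ryy.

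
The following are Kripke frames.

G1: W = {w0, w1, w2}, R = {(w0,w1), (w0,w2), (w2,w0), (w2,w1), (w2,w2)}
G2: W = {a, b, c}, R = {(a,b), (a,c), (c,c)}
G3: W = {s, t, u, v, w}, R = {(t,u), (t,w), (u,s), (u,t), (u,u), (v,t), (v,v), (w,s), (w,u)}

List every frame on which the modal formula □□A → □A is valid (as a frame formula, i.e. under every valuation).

G1

Frame correspondent (Sahlqvist): ∀x ∀y (Rxy → ∃z (Rxz ∧ Rzy)) — i.e. density.
G1: condition met.
G2: fails — Rab but no z with Raz and Rzb.
G3: fails — Rtw but no z with Rtz and Rzw.
Valid on: G1.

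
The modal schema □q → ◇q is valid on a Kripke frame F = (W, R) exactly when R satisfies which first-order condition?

seriality

Suppose □q→◇q is valid. At any x set V(q)=W. Then □q at x, so ◇q at x, so x has a successor.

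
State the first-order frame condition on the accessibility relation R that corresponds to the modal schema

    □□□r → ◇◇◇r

This is a Sahlqvist (Geach-type) schema ◇^0□^3r → □^0◇^3r.
Minimal-valuation argument: fix x; take any y with xR^0y and any z with xR^0z. Set V(r) to the set of worlds R-reachable from y in exactly 3 steps. Then □^3r holds at y, so the antecedent holds at x; validity forces ◇^3r at z, giving a w with zR^3w and yR^3w.
First-order correspondent: ∀x ∃w (xR³w ∧ xR³w).

∀x ∃w (xR³w ∧ xR³w)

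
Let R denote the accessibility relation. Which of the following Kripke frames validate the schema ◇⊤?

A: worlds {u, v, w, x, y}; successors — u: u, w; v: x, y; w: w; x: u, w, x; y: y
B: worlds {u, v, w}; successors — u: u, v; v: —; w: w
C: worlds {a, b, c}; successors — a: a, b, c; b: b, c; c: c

The schema corresponds to seriality: ∀x ∃y Rxy.
A: satisfies the condition.
B: fails — world v has no successor.
C: satisfies the condition.

A, C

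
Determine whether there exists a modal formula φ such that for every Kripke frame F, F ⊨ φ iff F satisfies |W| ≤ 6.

No

If a class were modally definable it would be closed under disjoint unions (Goldblatt–Thomason).
Any modal formula valid on each of 7 disjoint one-world frames is valid on their disjoint union (validity is preserved under disjoint unions). Each one-world frame has |W|=1≤6, but the union has |W|=7.
Hence having at most 6 worlds is not modally definable.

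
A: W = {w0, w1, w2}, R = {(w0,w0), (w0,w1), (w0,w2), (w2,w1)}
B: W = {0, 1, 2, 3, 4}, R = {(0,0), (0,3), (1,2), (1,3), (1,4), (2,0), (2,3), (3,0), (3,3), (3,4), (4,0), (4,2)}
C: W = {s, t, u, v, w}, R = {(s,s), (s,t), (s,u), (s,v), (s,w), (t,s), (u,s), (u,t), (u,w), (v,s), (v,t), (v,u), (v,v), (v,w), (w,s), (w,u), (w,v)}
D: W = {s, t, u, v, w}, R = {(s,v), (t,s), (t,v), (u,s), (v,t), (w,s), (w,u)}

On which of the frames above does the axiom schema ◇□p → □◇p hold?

B, C

The schema corresponds to convergence: ∀x ∀y ∀z (Rxy ∧ Rxz → ∃w (Ryw ∧ Rzw)).
A: fails — Rw0w1 and Rw0w1 but w1 and w1 have no common successor.
B: condition met.
C: condition met.
D: fails — Rtv and Rts but v and s have no common successor.
Valid on: B, C.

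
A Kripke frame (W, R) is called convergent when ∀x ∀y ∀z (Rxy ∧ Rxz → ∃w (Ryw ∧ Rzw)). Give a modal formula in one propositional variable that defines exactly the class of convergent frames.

◇□ψ → □◇ψ

A defining formula is ◇□ψ → □◇ψ (the .2 axiom).
Suppose ◇□ψ→□◇ψ is valid. Take Rxy, Rxz and set V(ψ)={w : Ryw}. Then □ψ at y so ◇□ψ at x, so □◇ψ at x, so ◇ψ at z, giving w with Rzw and Ryw.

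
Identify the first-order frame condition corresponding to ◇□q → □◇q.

convergence: ∀x ∀y ∀z (Rxy ∧ Rxz → ∃w (Ryw ∧ Rzw))

Suppose ◇□q→□◇q is valid. Take Rxy, Rxz and set V(q)={w : Ryw}. Then □q at y so ◇□q at x, so □◇q at x, so ◇q at z, giving w with Rzw and Ryw.
The converse is a direct semantic check.
Frame condition: ∀x ∀y ∀z (Rxy ∧ Rxz → ∃w (Ryw ∧ Rzw)).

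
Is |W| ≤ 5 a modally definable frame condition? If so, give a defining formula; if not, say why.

Any modally definable frame class is closed under disjoint unions.
Any modal formula valid on each of 6 disjoint one-world frames is valid on their disjoint union (validity is preserved under disjoint unions). Each one-world frame has |W|=1≤5, but the union has |W|=6.
So no modal formula (or set of formulas) defines exactly the |W|≤5 frames.

No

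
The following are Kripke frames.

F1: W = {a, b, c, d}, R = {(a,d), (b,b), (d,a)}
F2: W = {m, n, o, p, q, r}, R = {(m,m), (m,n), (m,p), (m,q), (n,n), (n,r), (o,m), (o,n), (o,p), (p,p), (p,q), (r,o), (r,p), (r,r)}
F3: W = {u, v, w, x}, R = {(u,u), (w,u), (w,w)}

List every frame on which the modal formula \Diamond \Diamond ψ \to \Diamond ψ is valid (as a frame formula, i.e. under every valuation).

F3

The schema corresponds to transitivity: \forall x \forall y \forall z (Rxy \wedge Ryz \to Rxz).
F1: fails — Rad and Rda but not Raa.
F2: fails — Rnr and Rrp but not Rnp.
F3: holds.
Valid on: F3.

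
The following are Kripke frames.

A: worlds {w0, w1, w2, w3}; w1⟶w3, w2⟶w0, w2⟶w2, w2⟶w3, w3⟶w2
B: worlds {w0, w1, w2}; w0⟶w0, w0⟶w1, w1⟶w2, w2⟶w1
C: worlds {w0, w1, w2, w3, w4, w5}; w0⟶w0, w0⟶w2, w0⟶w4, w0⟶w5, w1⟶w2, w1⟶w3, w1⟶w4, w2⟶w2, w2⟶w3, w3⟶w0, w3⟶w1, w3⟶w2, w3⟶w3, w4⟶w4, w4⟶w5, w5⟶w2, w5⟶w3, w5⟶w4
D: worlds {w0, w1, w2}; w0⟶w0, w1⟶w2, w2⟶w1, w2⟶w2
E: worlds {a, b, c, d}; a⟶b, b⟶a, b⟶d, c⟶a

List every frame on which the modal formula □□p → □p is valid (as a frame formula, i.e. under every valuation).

C, D

This is the axiom for density; its first-order frame correspondent is ∀x ∀y (Rxy → ∃z (Rxz ∧ Rzy)).
A: fails — Rw1w3 but no z with Rw1z and Rzw3.
B: fails — Rw1w2 but no z with Rw1z and Rzw2.
C: satisfies the condition.
D: satisfies the condition.
E: fails — Rca but no z with Rcz and Rza.
Valid on: C, D.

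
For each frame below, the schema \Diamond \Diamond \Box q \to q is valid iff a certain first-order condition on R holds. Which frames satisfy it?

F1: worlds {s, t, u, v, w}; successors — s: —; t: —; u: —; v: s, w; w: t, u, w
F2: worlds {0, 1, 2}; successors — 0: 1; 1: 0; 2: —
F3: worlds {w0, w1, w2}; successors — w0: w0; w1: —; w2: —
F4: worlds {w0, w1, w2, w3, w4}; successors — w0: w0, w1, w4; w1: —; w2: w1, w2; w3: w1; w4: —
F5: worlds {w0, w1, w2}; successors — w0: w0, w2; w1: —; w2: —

The schema corresponds to a generalized confluence (Geach) condition: \forall x \forall y (x R^2 y \to \exists w (yRw \wedge x = w)).
F1: fails — vR²t but no w* with tRw* and v=w*.
F2: fails — 0R²0 but no w with 0Rw and 0=w.
F3: ✓.
F4: fails — w0R²w1 but no w with w1Rw and w0=w.
F5: fails — w0R²w2 but no w with w2Rw and w0=w.
Valid on: F3.

F3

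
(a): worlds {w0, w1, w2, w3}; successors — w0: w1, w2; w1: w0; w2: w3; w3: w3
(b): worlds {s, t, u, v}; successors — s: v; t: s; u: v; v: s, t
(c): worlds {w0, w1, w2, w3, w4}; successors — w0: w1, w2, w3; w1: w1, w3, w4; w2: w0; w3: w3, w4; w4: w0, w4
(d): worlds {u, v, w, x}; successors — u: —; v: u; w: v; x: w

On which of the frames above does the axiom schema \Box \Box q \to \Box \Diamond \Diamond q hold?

(c)

The schema corresponds to a generalized confluence (Geach) condition: \forall x \forall z (xRz \to \exists w (x R^2 w \wedge z R^2 w)).
(a): fails — w0Rw1 but no w with w0R²w and w1R²w.
(b): fails — tRs but no w with tR²w and sR²w.
(c): ✓.
(d): fails — vRu but no t with vR²t and uR²t.
Valid on: (c).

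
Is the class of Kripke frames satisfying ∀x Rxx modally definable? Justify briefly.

Yes, by □p → p

This is a Sahlqvist condition; the T axiom □p → p defines it.
Suppose □p→p is valid. At any x set V(p)={w : Rxw}. Then □p holds at x, so p holds at x, i.e. Rxx.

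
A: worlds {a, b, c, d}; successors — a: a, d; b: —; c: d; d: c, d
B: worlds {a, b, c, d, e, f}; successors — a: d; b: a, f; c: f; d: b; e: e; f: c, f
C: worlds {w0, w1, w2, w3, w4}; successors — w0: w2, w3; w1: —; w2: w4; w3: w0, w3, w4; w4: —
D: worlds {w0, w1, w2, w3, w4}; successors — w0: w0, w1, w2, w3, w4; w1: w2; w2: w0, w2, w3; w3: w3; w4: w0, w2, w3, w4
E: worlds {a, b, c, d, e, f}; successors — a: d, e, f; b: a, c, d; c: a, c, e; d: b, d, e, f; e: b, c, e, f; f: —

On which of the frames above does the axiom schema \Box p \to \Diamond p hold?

Frame correspondent (Sahlqvist): \forall x \exists y Rxy — i.e. seriality.
A: fails — world b has no successor.
B: holds.
C: fails — world w1 has no successor.
D: holds.
E: fails — world f has no successor.
Valid on: B, D.

B, D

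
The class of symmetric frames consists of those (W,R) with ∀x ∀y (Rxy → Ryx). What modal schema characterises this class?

A defining formula is p → □◇p (the B axiom).
Suppose p→□◇p is valid. Take Rxy and set V(p)={x}. Then p at x, so □◇p at x, so ◇p at y, so some z with Ryz has p; z=x, i.e. Ryx.

p → □◇p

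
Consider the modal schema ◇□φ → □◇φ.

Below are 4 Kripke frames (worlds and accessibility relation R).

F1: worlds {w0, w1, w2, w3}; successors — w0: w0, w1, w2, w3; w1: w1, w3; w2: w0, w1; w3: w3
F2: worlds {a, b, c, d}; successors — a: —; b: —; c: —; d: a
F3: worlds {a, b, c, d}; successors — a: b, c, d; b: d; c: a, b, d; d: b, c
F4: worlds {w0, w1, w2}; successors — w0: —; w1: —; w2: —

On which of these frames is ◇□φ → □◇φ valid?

F4

The schema corresponds to convergence: ∀x ∀y ∀z (Rxy ∧ Rxz → ∃w (Ryw ∧ Rzw)).
F1: fails — Rw0w2 and Rw0w3 but w2 and w3 have no common successor.
F2: fails — Rda and Rda but a and a have no common successor.
F3: fails — Rab and Rad but b and d have no common successor.
F4: holds.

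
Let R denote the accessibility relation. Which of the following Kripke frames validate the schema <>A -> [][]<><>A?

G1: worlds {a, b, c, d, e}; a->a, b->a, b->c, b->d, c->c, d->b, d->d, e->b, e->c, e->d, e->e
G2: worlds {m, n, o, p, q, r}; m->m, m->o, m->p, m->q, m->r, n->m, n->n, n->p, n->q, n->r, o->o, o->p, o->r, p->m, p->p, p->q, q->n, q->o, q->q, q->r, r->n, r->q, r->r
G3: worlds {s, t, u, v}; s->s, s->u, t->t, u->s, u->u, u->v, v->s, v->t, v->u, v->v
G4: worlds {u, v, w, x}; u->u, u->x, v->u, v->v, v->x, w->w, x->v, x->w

The schema corresponds to a generalized confluence (Geach) condition: forall x forall y forall z ((xRy & x R^2 z) -> exists w (y = w & z R^2 w)).
G1: fails — bRa, bR²c but no w with a=w and cR²w.
G2: holds.
G3: fails — uRs, uR²t but no w with s=w and tR²w.
G4: fails — uRu, uR²w but no t with u=t and wR²t.
Valid on: G2.

G2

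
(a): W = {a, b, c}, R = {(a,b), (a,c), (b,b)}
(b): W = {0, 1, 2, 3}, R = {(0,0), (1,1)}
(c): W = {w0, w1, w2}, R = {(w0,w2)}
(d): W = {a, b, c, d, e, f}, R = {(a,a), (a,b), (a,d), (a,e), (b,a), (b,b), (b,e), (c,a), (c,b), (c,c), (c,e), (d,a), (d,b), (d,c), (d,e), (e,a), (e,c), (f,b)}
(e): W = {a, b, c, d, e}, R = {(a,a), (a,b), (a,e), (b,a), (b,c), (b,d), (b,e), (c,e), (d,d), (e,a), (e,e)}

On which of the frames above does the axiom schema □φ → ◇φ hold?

The schema corresponds to seriality: ∀x ∃y Rxy.
(a): fails — world c has no successor.
(b): fails — world 2 has no successor.
(c): fails — world w1 has no successor.
(d): ✓.
(e): ✓.

(d), (e)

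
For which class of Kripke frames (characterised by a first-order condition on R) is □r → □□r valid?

Suppose □r→□□r is valid. Take Rxy, Ryz and set V(r)={w : Rxw}. Then □r at x, so □□r at x, so □r at y, so r at z, i.e. Rxz.
Conversely, on a frame with transitivity the schema holds at every world under every valuation.
Frame condition: ∀x ∀y ∀z (Rxy ∧ Ryz → Rxz).

transitivity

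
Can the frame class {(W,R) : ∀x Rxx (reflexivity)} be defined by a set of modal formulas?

Yes: it is reflexivity, defined by the T schema □q → q.
Suppose □q→q is valid. At any x set V(q)={w : Rxw}. Then □q holds at x, so q holds at x, i.e. Rxx.

Yes — defined by □q → q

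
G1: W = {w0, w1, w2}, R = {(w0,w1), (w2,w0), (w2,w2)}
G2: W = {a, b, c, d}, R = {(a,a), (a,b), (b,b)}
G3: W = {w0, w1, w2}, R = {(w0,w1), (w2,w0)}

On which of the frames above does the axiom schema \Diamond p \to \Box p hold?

This is the axiom for partial functionality; its first-order frame correspondent is \forall x \forall y \forall z (Rxy \wedge Rxz \to y = z).
G1: fails — w2 sees both w0 and w2.
G2: fails — a sees both a and b.
G3: condition met.
Valid on: G3.

G3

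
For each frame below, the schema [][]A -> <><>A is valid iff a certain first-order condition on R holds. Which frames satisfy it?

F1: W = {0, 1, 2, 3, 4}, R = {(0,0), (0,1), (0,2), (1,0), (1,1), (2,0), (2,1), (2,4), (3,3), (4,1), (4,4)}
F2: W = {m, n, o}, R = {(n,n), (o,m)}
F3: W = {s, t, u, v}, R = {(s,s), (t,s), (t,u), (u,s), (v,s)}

Frame correspondent (Sahlqvist): forall x exists w (x R^2 w & x R^2 w) — i.e. a generalized confluence (Geach) condition.
F1: condition met.
F2: fails — at m but no w with mR²w and mR²w.
F3: condition met.

F1, F3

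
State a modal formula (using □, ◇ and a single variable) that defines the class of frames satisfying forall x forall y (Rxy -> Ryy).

□(□p → p)

The condition is shift-reflexivity. The T□ schema □(□p → p) defines it.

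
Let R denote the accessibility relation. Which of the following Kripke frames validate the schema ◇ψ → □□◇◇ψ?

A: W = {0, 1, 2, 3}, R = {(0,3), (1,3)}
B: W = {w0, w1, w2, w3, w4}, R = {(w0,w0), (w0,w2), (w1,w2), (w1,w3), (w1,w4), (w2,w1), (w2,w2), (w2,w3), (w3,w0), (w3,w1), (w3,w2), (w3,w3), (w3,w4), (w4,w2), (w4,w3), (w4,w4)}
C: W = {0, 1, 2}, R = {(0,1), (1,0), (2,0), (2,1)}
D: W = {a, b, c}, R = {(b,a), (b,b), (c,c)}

The schema corresponds to a generalized confluence (Geach) condition: ∀x ∀y ∀z ((xRy ∧ xR²z) → ∃w (y = w ∧ zR²w)).
A: ✓.
B: fails — w1Rw4, w1R²w0 but no w with w4=w and w0R²w.
C: fails — 0R1, 0R²0 but no w with 1=w and 0R²w.
D: fails — bRa, bR²a but no w with a=w and aR²w.

A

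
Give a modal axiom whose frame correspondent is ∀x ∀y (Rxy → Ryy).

The condition is shift-reflexivity. The T□ schema □(□s → s) defines it.
Suppose □(□s→s) is valid. Take Rxy and set V(s)={w : Ryw}. Then at y, □s holds; since □(□s→s) at x, □s→s at y, so s at y, i.e. Ryy.

□(□s → s)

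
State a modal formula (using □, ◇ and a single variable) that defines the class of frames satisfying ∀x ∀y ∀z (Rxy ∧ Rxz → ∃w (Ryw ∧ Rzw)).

◇□ψ → □◇ψ

A defining formula is ◇□ψ → □◇ψ (the .2 axiom).
Suppose ◇□ψ→□◇ψ is valid. Take Rxy, Rxz and set V(ψ)={w : Ryw}. Then □ψ at y so ◇□ψ at x, so □◇ψ at x, so ◇ψ at z, giving w with Rzw and Ryw.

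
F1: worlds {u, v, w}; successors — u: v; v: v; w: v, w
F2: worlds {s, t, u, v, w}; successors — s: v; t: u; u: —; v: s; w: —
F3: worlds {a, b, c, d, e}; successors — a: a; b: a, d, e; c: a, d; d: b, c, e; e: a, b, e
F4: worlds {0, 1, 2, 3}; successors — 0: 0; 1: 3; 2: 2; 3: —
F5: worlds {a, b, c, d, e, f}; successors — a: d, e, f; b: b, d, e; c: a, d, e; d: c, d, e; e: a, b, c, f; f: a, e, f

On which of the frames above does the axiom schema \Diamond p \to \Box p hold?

F2, F4

The schema corresponds to partial functionality: \forall x \forall y \forall z (Rxy \wedge Rxz \to y = z).
F1: fails — w sees both v and w.
F2: holds.
F3: fails — b sees both a and d.
F4: holds.
F5: fails — a sees both d and e.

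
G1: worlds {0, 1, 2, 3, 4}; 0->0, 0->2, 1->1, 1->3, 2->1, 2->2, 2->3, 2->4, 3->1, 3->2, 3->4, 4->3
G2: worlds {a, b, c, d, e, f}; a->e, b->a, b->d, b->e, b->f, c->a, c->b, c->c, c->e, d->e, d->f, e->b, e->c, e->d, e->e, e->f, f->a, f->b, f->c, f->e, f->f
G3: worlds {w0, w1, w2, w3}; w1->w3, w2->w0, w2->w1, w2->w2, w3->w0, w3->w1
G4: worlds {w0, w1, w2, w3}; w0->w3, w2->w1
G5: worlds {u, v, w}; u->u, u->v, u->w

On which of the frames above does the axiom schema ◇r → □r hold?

Frame correspondent (Sahlqvist): ∀x ∀y ∀z (Rxy ∧ Rxz → y = z) — i.e. partial functionality.
G1: fails — 0 sees both 0 and 2.
G2: fails — b sees both a and d.
G3: fails — w2 sees both w0 and w1.
G4: condition met.
G5: fails — u sees both u and v.

G4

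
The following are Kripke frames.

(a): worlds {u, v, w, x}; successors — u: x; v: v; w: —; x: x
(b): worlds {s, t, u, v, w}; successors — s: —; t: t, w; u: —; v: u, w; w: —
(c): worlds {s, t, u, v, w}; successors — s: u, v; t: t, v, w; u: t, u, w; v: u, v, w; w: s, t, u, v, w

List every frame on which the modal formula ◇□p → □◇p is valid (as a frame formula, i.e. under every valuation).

(a), (c)

Frame correspondent (Sahlqvist): ∀x ∀y ∀z (Rxy ∧ Rxz → ∃w (Ryw ∧ Rzw)) — i.e. convergence.
(a): holds.
(b): fails — Rtt and Rtw but t and w have no common successor.
(c): holds.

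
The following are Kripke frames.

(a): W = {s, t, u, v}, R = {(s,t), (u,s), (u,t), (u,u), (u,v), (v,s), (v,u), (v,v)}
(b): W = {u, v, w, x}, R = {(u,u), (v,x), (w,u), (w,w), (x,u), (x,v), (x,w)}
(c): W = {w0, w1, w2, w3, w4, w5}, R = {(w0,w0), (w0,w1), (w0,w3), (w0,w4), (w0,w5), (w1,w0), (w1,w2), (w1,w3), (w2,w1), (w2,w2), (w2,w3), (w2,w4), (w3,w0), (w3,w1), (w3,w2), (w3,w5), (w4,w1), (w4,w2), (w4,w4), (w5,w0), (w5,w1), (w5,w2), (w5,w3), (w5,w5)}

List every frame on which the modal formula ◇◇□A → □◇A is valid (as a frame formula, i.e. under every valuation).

This is the axiom for a generalized confluence (Geach) condition; its first-order frame correspondent is ∀x ∀y ∀z ((xR²y ∧ xRz) → ∃w (yRw ∧ zRw)).
(a): fails — uR²s, uRt but no w with sRw and tRw.
(b): fails — vR²v, vRx but no t with vRt and xRt.
(c): ✓.

(c)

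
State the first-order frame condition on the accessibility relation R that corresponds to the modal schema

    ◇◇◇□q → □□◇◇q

This is a Sahlqvist (Geach-type) schema ◇^3□^1q → □^2◇^2q.
Minimal-valuation argument: fix x; take any y with xR^3y and any z with xR^2z. Set V(q) to the set of worlds R-reachable from y in exactly 1 step. Then □^1q holds at y, so the antecedent holds at x; validity forces ◇^2q at z, giving a w with zR^2w and yR^1w.
First-order correspondent: ∀x ∀y ∀z ((xR³y ∧ xR²z) → ∃w (yRw ∧ zR²w)).

∀x ∀y ∀z ((xR³y ∧ xR²z) → ∃w (yRw ∧ zR²w))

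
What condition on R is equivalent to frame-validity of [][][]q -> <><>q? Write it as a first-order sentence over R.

forall x exists w (x R^3 w & x R^2 w)

This is a Sahlqvist (Geach-type) schema ◇^0□^3q → □^0◇^2q.
First-order correspondent: forall x exists w (x R^3 w & x R^2 w).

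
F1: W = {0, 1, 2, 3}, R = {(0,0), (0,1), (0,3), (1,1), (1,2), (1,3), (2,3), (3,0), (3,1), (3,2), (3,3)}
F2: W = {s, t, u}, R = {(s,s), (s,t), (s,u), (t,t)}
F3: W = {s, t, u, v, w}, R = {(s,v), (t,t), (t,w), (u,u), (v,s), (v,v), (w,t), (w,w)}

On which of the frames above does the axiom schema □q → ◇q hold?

F1, F3

Frame correspondent (Sahlqvist): ∀x ∃y Rxy — i.e. seriality.
F1: condition met.
F2: fails — world u has no successor.
F3: condition met.
Valid on: F1, F3.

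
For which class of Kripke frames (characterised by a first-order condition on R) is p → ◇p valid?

Replacing p by ¬p and contraposing gives the equivalent schema □p → p.
Suppose □p→p is valid. At any x set V(p)={w : Rxw}. Then □p holds at x, so p holds at x, i.e. Rxx.
Conversely, any frame satisfying ∀x Rxx validates the schema.
Frame condition: ∀x Rxx.

reflexivity: ∀x Rxx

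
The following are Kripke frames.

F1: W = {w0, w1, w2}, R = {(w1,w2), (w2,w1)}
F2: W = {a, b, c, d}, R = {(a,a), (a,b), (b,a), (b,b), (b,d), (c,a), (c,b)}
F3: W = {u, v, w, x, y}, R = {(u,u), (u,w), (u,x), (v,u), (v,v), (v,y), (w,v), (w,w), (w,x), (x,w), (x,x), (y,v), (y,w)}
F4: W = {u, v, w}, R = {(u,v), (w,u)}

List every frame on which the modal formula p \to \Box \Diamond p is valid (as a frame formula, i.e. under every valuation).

F1

This is the axiom for symmetry; its first-order frame correspondent is \forall x \forall y (Rxy \to Ryx).
F1: ✓.
F2: fails — Rcb but not Rbc.
F3: fails — Ruw but not Rwu.
F4: fails — Ruv but not Rvu.
Valid on: F1.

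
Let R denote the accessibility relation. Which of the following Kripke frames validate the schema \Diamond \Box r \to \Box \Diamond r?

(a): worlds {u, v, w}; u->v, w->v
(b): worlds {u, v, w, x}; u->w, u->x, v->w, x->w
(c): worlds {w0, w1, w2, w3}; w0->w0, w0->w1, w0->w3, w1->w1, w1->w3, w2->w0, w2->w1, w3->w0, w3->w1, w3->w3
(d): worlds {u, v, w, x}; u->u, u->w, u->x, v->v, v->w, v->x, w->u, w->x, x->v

This is the axiom for convergence; its first-order frame correspondent is \forall x \forall y \forall z (Rxy \wedge Rxz \to \exists w (Ryw \wedge Rzw)).
(a): fails — Ruv and Ruv but v and v have no common successor.
(b): fails — Ruw and Ruw but w and w have no common successor.
(c): holds.
(d): fails — Ruw and Rux but w and x have no common successor.

(c)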